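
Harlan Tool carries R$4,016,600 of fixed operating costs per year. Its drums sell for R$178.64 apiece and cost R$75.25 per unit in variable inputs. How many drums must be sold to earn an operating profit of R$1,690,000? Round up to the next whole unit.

55,195 drums

Contribution margin per unit = R$178.64 − R$75.25 = R$103.39.
Units = (FC + target) / CM = (R$4,016,600 + R$1,690,000) / R$103.39 = 55,194.89, so 55,195 drums.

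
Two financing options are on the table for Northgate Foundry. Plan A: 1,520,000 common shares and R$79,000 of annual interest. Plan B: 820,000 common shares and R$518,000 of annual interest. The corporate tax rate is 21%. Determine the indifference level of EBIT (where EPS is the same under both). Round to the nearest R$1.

R$1,032,257

Set EPS_A = EPS_B: (EBIT − R$79,000)(1 − 0.21) ÷ 1,520,000 = (EBIT − R$518,000)(1 − 0.21) ÷ 820,000.
Cancelling (1 − t) and cross-multiplying: 820,000·(EBIT − 79,000) = 1,520,000·(EBIT − 518,000).
Solving, EBIT = (518,000·1,520,000 − 79,000·820,000) / (1,520,000 − 820,000) = 722,580,000,000 / 700,000 = 1,032,257.14.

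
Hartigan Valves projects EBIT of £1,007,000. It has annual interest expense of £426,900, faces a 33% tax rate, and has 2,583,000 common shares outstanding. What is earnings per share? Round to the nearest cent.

Interest = £426,900.00, so EBT = £1,007,000 − £426,900.00 = £580,100.00.
Net income = £580,100.00 × (1 − 0.33) = £388,667.00.
Per share: £388,667.00 / 2,583,000 shares = £0.15.

£0.15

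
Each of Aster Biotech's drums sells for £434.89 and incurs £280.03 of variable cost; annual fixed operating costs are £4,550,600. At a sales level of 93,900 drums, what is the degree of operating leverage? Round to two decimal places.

Contribution at this volume is 93,900 × £154.86 = £14,541,354.00.
Operating income = contribution − fixed costs = £14,541,354.00 − £4,550,600 = £9,990,754.00.
So DOL = total CM / EBIT = £14,541,354.00 / £9,990,754.00 = 1.4555.

1.46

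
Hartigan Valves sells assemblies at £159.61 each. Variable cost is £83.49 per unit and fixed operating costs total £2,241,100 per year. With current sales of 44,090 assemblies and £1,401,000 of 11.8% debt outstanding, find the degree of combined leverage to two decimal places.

Contribution at this volume is 44,090 × £76.12 = £3,356,130.80.
Subtracting fixed costs: EBIT = £3,356,130.80 − £2,241,100 = £1,115,030.80. Interest = £165,318.00.
DOL = £3,356,130.80 ÷ £1,115,030.80 = 3.0099; DFL = £1,115,030.80 ÷ £949,712.80 = 1.1741.
Combined leverage = 3.0099 × 1.1741 = 3.5339.

3.53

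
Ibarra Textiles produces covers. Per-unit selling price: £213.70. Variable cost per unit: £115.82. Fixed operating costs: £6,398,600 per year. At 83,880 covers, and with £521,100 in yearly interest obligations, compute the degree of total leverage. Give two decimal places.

Total contribution margin = 83,880 × £97.88 = £8,210,174.40.
EBIT = £8,210,174.40 − £6,398,600 = £1,811,574.40. Interest = £521,100.00.
DOL = £8,210,174.40 ÷ £1,811,574.40 = 4.5321; DFL = £1,811,574.40 ÷ £1,290,474.40 = 1.4038.
Combined leverage = 4.5321 × 1.4038 = 6.3622.

6.36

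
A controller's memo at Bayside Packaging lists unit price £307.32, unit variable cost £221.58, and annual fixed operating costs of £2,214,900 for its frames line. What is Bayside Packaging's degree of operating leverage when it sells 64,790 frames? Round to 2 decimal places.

1.66

Total contribution margin = 64,790 × £85.74 = £5,555,094.60.
EBIT = £5,555,094.60 − £2,214,900 = £3,340,194.60.
Degree of operating leverage = £5,555,094.60 / £3,340,194.60 = 1.6631.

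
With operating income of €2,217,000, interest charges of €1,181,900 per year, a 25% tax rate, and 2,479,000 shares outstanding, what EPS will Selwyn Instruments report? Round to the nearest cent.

€0.31

Interest = €1,181,900.00, so EBT = €2,217,000 − €1,181,900.00 = €1,035,100.00.
After tax at 25%: net income = €1,035,100.00 × 0.75 = €776,325.00.
EPS = €776,325.00 ÷ 2,479,000 = €0.31.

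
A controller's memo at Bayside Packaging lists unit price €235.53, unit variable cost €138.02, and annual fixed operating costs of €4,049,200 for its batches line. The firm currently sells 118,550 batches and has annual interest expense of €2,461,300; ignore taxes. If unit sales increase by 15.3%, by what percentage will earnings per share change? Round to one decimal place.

At 118,550 units, contribution = 118,550 × €97.51 = €11,559,810.50.
Subtracting fixed costs: EBIT = €11,559,810.50 − €4,049,200 = €7,510,610.50.
Interest = €2,461,300.00, so EBIT − I = €5,049,310.50.
DCL = total CM / (EBIT − I) = €11,559,810.50 / €5,049,310.50 = 2.2894.
%ΔEPS = DCL × %ΔSales = 2.2894 × +15.3% = +35.0%.

+35.0%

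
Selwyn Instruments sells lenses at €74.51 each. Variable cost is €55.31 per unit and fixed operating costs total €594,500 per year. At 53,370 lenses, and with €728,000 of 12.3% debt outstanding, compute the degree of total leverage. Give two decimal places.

Total contribution margin = 53,370 × €19.20 = €1,024,704.00.
Operating income = contribution − fixed costs = €1,024,704.00 − €594,500 = €430,204.00. Interest = €89,544.00.
DOL = €1,024,704.00 ÷ €430,204.00 = 2.3819; DFL = €430,204.00 ÷ €340,660.00 = 1.2629.
DCL = DOL × DFL = 2.3819 × 1.2629 = 3.0081.

3.01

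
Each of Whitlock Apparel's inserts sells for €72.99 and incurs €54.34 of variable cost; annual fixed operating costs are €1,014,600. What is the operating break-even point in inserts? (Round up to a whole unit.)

Each unit contributes €72.99 − €54.34 = €18.65.
Break-even Q = €1,014,600 / €18.65 = 54,402.14 → 54,403 inserts.

54,403 inserts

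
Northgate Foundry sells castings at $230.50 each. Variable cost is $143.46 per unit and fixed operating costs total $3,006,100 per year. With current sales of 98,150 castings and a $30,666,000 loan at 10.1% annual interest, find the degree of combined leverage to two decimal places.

3.50

Total contribution margin = 98,150 × $87.04 = $8,542,976.00.
Subtracting fixed costs: EBIT = $8,542,976.00 − $3,006,100 = $5,536,876.00. Interest = $3,097,266.00.
DOL = $8,542,976.00 ÷ $5,536,876.00 = 1.5429; DFL = $5,536,876.00 ÷ $2,439,610.00 = 2.2696.
Combined leverage = 1.5429 × 2.2696 = 3.5018.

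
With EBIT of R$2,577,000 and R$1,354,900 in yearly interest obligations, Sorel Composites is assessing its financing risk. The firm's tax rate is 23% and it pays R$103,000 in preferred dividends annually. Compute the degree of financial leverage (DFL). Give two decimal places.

2.37

Interest = R$1,354,900.00.
Preferred dividends grossed up pre-tax: R$103,000 / (1 − 0.23) = R$133,766.23.
DFL = EBIT ÷ [EBIT − I − D_p/(1−t)] = R$2,577,000 ÷ [R$2,577,000 − R$1,354,900.00 − R$133,766.23] = R$2,577,000 ÷ R$1,088,333.77 = 2.3678.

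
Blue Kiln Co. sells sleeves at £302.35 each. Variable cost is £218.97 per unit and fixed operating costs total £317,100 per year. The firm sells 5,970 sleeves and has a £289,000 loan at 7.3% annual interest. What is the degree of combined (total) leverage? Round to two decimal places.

At 5,970 units, contribution = 5,970 × £83.38 = £497,778.60.
Subtracting fixed costs: EBIT = £497,778.60 − £317,100 = £180,678.60. Interest = £21,097.00.
DOL = £497,778.60 ÷ £180,678.60 = 2.7551; DFL = £180,678.60 ÷ £159,581.60 = 1.1322.
Combined leverage = 2.7551 × 1.1322 = 3.1193.

3.12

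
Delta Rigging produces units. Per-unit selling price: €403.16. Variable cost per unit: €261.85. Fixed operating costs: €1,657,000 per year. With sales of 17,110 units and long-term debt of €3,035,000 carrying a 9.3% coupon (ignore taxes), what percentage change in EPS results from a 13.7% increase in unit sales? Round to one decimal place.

Total contribution margin = 17,110 × €141.31 = €2,417,814.10.
Subtracting fixed costs: EBIT = €2,417,814.10 − €1,657,000 = €760,814.10.
After interest of €282,255.00, pre-tax earnings = €478,559.10.
DCL = total CM / (EBIT − I) = €2,417,814.10 / €478,559.10 = 5.0523.
%ΔEPS = DCL × %ΔSales = 5.0523 × +13.7% = +69.2%.

+69.2%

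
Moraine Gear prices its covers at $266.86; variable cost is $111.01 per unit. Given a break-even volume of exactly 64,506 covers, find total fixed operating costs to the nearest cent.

$10,053,260.10

Contribution margin per unit = $266.86 − $111.01 = $155.85.
Since BE = FC / CM, FC = 64,506 × $155.85 = $10,053,260.10.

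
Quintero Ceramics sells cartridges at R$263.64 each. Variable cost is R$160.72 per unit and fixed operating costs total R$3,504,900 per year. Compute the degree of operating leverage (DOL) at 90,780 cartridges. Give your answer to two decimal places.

1.60

Contribution at this volume is 90,780 × R$102.92 = R$9,343,077.60.
Subtracting fixed costs: EBIT = R$9,343,077.60 − R$3,504,900 = R$5,838,177.60.
Degree of operating leverage = R$9,343,077.60 / R$5,838,177.60 = 1.6003.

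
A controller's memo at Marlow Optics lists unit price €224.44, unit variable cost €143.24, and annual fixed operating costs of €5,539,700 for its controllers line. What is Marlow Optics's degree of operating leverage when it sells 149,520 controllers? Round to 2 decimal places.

Total contribution margin = 149,520 × €81.20 = €12,141,024.00.
EBIT = €12,141,024.00 − €5,539,700 = €6,601,324.00.
So DOL = total CM / EBIT = €12,141,024.00 / €6,601,324.00 = 1.8392.

1.84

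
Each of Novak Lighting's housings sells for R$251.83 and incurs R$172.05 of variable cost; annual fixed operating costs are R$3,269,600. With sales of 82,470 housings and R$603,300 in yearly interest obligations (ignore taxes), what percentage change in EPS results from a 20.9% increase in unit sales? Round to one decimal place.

At 82,470 units, contribution = 82,470 × R$79.78 = R$6,579,456.60.
EBIT = R$6,579,456.60 − R$3,269,600 = R$3,309,856.60.
After interest of R$603,300.00, pre-tax earnings = R$2,706,556.60.
DCL = total CM / (EBIT − I) = R$6,579,456.60 / R$2,706,556.60 = 2.4309.
EPS therefore changes by 2.4309 × (+20.9%) = +50.8%.

+50.8%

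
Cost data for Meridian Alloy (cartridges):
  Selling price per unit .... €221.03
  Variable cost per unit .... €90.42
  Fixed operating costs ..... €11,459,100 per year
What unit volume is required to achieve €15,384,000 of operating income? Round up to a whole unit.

Each unit contributes €221.03 − €90.42 = €130.61.
Required volume = (fixed costs + target profit) ÷ CM = (€11,459,100 + €15,384,000) ÷ €130.61 = 205,521.02, so 205,522 cartridges.

205,522 cartridges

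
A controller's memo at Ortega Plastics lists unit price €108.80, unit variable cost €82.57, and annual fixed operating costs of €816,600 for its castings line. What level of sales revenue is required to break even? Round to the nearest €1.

Contribution margin per unit = €108.80 − €82.57 = €26.23, a CM ratio of €26.23 ÷ €108.80 = 0.2411.
Break-even sales = FC ÷ CM ratio = €816,600 × €108.80 / €26.23 = €3,387,193.

€3,387,193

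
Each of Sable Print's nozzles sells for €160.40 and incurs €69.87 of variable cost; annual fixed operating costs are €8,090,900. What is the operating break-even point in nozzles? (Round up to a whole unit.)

89,373 nozzles

Contribution margin per unit = €160.40 − €69.87 = €90.53.
Break-even volume = fixed costs ÷ CM per unit = €8,090,900 ÷ €90.53 = 89,372.58, so 89,373 nozzles.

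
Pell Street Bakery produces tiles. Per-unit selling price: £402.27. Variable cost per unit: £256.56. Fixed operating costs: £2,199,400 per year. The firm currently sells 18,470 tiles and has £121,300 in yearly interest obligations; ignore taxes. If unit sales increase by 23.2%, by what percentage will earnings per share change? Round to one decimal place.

+168.5%

At 18,470 units, contribution = 18,470 × £145.71 = £2,691,263.70.
EBIT = £2,691,263.70 − £2,199,400 = £491,863.70.
After interest of £121,300.00, pre-tax earnings = £370,563.70.
Degree of combined leverage = contribution ÷ (EBIT − I) = £2,691,263.70 ÷ £370,563.70 = 7.2626.
EPS therefore changes by 7.2626 × (+23.2%) = +168.5%.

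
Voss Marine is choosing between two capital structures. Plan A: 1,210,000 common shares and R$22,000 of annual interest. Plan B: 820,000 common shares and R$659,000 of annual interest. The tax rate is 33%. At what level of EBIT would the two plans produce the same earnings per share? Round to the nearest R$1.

R$1,998,333

At indifference, (EBIT − 22,000)(1 − t)/1,210,000 = (EBIT − 659,000)(1 − t)/820,000.
The (1 − t) factor cancels: (EBIT − 22,000) × 820,000 = (EBIT − 659,000) × 1,210,000.
EBIT × (1,210,000 − 820,000) = 659,000 × 1,210,000 − 22,000 × 820,000 = 779,350,000,000, so EBIT = 779,350,000,000 ÷ 390,000 = 1,998,333.33.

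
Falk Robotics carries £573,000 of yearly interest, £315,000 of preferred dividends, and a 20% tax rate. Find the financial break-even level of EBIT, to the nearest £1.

Preferred dividends are paid after tax, so their pre-tax equivalent is £315,000 ÷ (1 − 0.20) = £393,750.00.
EPS = 0 when EBIT covers interest plus the pre-tax preferred burden: £573,000 + £393,750.00 = £966,750.00.

£966,750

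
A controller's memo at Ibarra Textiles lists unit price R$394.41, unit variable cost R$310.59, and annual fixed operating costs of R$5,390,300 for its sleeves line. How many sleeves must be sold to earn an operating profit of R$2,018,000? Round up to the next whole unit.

88,384 sleeves

Unit CM = price − variable cost = R$394.41 − R$310.59 = R$83.82.
Units = (FC + target) / CM = (R$5,390,300 + R$2,018,000) / R$83.82 = 88,383.44, so 88,384 sleeves.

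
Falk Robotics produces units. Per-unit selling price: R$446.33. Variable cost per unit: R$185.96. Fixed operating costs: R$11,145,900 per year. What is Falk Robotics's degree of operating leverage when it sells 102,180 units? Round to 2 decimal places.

1.72

At 102,180 units, contribution = 102,180 × R$260.37 = R$26,604,606.60.
Subtracting fixed costs: EBIT = R$26,604,606.60 − R$11,145,900 = R$15,458,706.60.
So DOL = total CM / EBIT = R$26,604,606.60 / R$15,458,706.60 = 1.7210.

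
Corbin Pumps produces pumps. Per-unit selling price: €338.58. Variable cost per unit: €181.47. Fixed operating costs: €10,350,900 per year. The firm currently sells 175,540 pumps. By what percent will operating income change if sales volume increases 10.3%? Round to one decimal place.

+16.5%

At 175,540 units, contribution = 175,540 × €157.11 = €27,579,089.40.
Subtracting fixed costs: EBIT = €27,579,089.40 − €10,350,900 = €17,228,189.40.
DOL = contribution ÷ EBIT = €27,579,089.40 ÷ €17,228,189.40 = 1.6008.
So EBIT moves 1.6008 × (+10.3%) = +16.5%.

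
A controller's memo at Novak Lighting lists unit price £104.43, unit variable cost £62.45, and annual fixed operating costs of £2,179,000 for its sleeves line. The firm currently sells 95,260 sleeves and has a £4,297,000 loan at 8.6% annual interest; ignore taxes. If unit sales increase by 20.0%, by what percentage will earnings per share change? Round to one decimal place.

At 95,260 units, contribution = 95,260 × £41.98 = £3,999,014.80.
Operating income = contribution − fixed costs = £3,999,014.80 − £2,179,000 = £1,820,014.80.
Interest = £369,542.00, so EBIT − I = £1,450,472.80.
Degree of combined leverage = contribution ÷ (EBIT − I) = £3,999,014.80 ÷ £1,450,472.80 = 2.7570.
EPS therefore changes by 2.7570 × (+20.0%) = +55.1%.

+55.1%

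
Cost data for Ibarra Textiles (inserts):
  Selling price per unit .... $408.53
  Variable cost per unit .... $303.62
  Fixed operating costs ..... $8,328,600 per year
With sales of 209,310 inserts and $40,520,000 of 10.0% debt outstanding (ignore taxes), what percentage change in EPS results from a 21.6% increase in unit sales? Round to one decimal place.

At 209,310 units, contribution = 209,310 × $104.91 = $21,958,712.10.
Operating income = contribution − fixed costs = $21,958,712.10 − $8,328,600 = $13,630,112.10.
After interest of $4,052,000.00, pre-tax earnings = $9,578,112.10.
Degree of combined leverage = contribution ÷ (EBIT − I) = $21,958,712.10 ÷ $9,578,112.10 = 2.2926.
%ΔEPS = DCL × %ΔSales = 2.2926 × +21.6% = +49.5%.

+49.5%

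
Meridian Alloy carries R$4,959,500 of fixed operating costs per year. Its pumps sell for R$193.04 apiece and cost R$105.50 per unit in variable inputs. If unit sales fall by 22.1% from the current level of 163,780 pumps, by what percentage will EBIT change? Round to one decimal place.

At 163,780 units, contribution = 163,780 × R$87.54 = R$14,337,301.20.
Operating income = contribution − fixed costs = R$14,337,301.20 − R$4,959,500 = R$9,377,801.20.
DOL = contribution ÷ EBIT = R$14,337,301.20 ÷ R$9,377,801.20 = 1.5289.
So EBIT moves 1.5289 × (-22.1%) = -33.8%.

-33.8%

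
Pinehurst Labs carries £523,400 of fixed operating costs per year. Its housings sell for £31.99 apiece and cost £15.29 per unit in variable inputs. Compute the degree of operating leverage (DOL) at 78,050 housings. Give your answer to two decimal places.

Contribution at this volume is 78,050 × £16.70 = £1,303,435.00.
EBIT = £1,303,435.00 − £523,400 = £780,035.00.
Degree of operating leverage = £1,303,435.00 / £780,035.00 = 1.6710.

1.67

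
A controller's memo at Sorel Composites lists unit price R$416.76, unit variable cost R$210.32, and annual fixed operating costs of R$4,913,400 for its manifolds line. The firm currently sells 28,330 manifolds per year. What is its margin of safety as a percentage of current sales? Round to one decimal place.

16.0%

Each unit contributes R$416.76 − R$210.32 = R$206.44. Break-even units = R$4,913,400 ÷ R$206.44 = 23,800.62; break-even revenue = 23,800.62 × R$416.76 = R$9,919,146.41.
Actual sales revenue = 28,330 × R$416.76 = R$11,806,810.80.
Margin of safety = (R$11,806,810.80 − R$9,919,146.41) ÷ R$11,806,810.80 = 16.0%.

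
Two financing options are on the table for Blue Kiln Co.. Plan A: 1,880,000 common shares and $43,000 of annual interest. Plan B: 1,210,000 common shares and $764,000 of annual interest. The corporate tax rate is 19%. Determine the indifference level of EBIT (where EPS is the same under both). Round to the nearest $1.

$2,066,104

Set EPS_A = EPS_B: (EBIT − $43,000)(1 − 0.19) ÷ 1,880,000 = (EBIT − $764,000)(1 − 0.19) ÷ 1,210,000.
The (1 − t) factor cancels: (EBIT − 43,000) × 1,210,000 = (EBIT − 764,000) × 1,880,000.
EBIT × (1,880,000 − 1,210,000) = 764,000 × 1,880,000 − 43,000 × 1,210,000 = 1,384,290,000,000, so EBIT = 1,384,290,000,000 ÷ 670,000 = 2,066,104.48.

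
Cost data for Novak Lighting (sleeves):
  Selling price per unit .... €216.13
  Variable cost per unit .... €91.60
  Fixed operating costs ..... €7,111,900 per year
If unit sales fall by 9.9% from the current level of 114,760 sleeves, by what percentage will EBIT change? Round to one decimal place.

Contribution at this volume is 114,760 × €124.53 = €14,291,062.80.
Subtracting fixed costs: EBIT = €14,291,062.80 − €7,111,900 = €7,179,162.80.
So DOL = total CM / EBIT = €14,291,062.80 / €7,179,162.80 = 1.9906.
%ΔEBIT = DOL × %ΔSales = 1.9906 × -9.9% = -19.7%.

-19.7%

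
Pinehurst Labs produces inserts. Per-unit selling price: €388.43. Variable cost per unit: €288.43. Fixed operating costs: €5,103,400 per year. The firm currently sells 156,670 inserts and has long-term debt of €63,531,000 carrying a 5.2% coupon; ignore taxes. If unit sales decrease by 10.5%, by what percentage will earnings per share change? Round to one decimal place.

-22.7%

At 156,670 units, contribution = 156,670 × €100.00 = €15,667,000.00.
Subtracting fixed costs: EBIT = €15,667,000.00 − €5,103,400 = €10,563,600.00.
After interest of €3,303,612.00, pre-tax earnings = €7,259,988.00.
DCL = total CM / (EBIT − I) = €15,667,000.00 / €7,259,988.00 = 2.1580.
%ΔEPS = DCL × %ΔSales = 2.1580 × -10.5% = -22.7%.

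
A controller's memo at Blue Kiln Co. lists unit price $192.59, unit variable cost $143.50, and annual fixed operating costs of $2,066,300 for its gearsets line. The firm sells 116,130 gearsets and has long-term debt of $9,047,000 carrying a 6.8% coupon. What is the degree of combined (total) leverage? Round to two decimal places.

Total contribution margin = 116,130 × $49.09 = $5,700,821.70.
Operating income = contribution − fixed costs = $5,700,821.70 − $2,066,300 = $3,634,521.70. Interest = $615,196.00.
DOL = $5,700,821.70 ÷ $3,634,521.70 = 1.5685; DFL = $3,634,521.70 ÷ $3,019,325.70 = 1.2038.
Combined leverage = 1.5685 × 1.2038 = 1.8882.

1.89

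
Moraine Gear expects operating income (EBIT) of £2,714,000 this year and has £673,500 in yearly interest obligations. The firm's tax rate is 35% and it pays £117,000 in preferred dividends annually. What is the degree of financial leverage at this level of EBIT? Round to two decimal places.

1.46

Interest = £673,500.00.
Preferred dividends grossed up pre-tax: £117,000 / (1 − 0.35) = £180,000.00.
DFL = EBIT ÷ [EBIT − I − D_p/(1−t)] = £2,714,000 ÷ [£2,714,000 − £673,500.00 − £180,000.00] = £2,714,000 ÷ £1,860,500.00 = 1.4587.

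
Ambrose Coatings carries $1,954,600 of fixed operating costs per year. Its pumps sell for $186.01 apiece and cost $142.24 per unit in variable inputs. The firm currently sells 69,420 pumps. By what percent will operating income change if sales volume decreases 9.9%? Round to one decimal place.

-27.8%

Contribution at this volume is 69,420 × $43.77 = $3,038,513.40.
Subtracting fixed costs: EBIT = $3,038,513.40 − $1,954,600 = $1,083,913.40.
DOL = contribution ÷ EBIT = $3,038,513.40 ÷ $1,083,913.40 = 2.8033.
So EBIT moves 2.8033 × (-9.9%) = -27.8%.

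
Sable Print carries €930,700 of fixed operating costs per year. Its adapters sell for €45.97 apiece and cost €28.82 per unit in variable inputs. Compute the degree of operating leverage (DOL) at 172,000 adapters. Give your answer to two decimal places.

1.46

Contribution at this volume is 172,000 × €17.15 = €2,949,800.00.
EBIT = €2,949,800.00 − €930,700 = €2,019,100.00.
DOL = contribution ÷ EBIT = €2,949,800.00 ÷ €2,019,100.00 = 1.4609.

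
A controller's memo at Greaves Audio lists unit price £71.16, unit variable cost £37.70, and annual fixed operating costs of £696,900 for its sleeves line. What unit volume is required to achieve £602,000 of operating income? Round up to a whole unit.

Unit CM = price − variable cost = £71.16 − £37.70 = £33.46.
Units = (FC + target) / CM = (£696,900 + £602,000) / £33.46 = 38,819.49, so 38,820 sleeves.

38,820 sleeves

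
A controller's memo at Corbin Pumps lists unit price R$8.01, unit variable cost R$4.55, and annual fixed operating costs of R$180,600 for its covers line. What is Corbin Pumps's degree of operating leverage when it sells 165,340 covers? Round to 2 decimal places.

Total contribution margin = 165,340 × R$3.46 = R$572,076.40.
EBIT = R$572,076.40 − R$180,600 = R$391,476.40.
Degree of operating leverage = R$572,076.40 / R$391,476.40 = 1.4613.

1.46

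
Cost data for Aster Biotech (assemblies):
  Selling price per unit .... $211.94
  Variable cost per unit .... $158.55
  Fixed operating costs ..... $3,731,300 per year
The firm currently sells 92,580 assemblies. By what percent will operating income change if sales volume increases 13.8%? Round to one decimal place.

Contribution at this volume is 92,580 × $53.39 = $4,942,846.20.
Operating income = contribution − fixed costs = $4,942,846.20 − $3,731,300 = $1,211,546.20.
So DOL = total CM / EBIT = $4,942,846.20 / $1,211,546.20 = 4.0798.
Operating income changes by 4.0798 × +13.8% = +56.3%.

+56.3%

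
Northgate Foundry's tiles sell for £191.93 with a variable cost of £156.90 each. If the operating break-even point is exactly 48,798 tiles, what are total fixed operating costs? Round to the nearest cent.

£1,709,393.94

Contribution margin per unit = £191.93 − £156.90 = £35.03.
Fixed costs = break-even units × CM = 48,798 × £35.03 = £1,709,393.94.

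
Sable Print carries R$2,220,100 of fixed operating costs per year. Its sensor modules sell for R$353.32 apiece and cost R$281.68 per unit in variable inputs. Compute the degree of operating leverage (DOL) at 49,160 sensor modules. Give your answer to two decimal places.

2.71

Total contribution margin = 49,160 × R$71.64 = R$3,521,822.40.
EBIT = R$3,521,822.40 − R$2,220,100 = R$1,301,722.40.
So DOL = total CM / EBIT = R$3,521,822.40 / R$1,301,722.40 = 2.7055.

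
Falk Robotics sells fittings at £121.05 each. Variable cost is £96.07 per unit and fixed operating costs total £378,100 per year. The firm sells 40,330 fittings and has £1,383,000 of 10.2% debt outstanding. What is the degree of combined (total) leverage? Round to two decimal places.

Total contribution margin = 40,330 × £24.98 = £1,007,443.40.
EBIT = £1,007,443.40 − £378,100 = £629,343.40. Interest = £141,066.00.
DOL = £1,007,443.40 ÷ £629,343.40 = 1.6008; DFL = £629,343.40 ÷ £488,277.40 = 1.2889.
DCL = DOL × DFL = 1.6008 × 1.2889 = 2.0633.

2.06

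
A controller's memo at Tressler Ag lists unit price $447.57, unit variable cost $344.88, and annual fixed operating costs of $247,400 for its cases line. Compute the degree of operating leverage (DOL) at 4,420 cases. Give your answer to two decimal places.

2.20

Contribution at this volume is 4,420 × $102.69 = $453,889.80.
Subtracting fixed costs: EBIT = $453,889.80 − $247,400 = $206,489.80.
DOL = contribution ÷ EBIT = $453,889.80 ÷ $206,489.80 = 2.1981.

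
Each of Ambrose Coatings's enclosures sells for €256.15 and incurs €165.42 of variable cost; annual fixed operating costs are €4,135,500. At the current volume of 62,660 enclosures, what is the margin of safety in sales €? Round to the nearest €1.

€4,374,967

Unit CM = price − variable cost = €256.15 − €165.42 = €90.73. Break-even units = €4,135,500 ÷ €90.73 = 45,580.29; break-even revenue = 45,580.29 × €256.15 = €11,675,392.10.
Current sales = 62,660 × €256.15 = €16,050,359.00.
Margin of safety = €16,050,359.00 − €11,675,392.10 = €4,374,967.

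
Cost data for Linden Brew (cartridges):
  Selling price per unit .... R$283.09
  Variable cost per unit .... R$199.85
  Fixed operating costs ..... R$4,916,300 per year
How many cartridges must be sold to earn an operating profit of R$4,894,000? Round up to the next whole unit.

Contribution margin per unit = R$283.09 − R$199.85 = R$83.24.
Units = (FC + target) / CM = (R$4,916,300 + R$4,894,000) / R$83.24 = 117,855.60, so 117,856 cartridges.

117,856 cartridges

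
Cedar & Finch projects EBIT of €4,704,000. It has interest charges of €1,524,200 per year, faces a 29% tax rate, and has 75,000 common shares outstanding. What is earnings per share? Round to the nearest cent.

€30.10

Pre-tax income = €4,704,000 − €1,524,200.00 = €3,179,800.00.
Net income = €3,179,800.00 × (1 − 0.29) = €2,257,658.00.
Per share: €2,257,658.00 / 75,000 shares = €30.10.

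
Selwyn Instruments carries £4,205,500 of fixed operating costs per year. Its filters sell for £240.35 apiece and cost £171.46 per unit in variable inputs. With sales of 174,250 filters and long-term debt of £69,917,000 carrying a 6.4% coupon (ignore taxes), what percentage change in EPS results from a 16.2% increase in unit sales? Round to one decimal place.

+58.5%

Contribution at this volume is 174,250 × £68.89 = £12,004,082.50.
Subtracting fixed costs: EBIT = £12,004,082.50 − £4,205,500 = £7,798,582.50.
Interest = £4,474,688.00, so EBIT − I = £3,323,894.50.
Degree of combined leverage = contribution ÷ (EBIT − I) = £12,004,082.50 ÷ £3,323,894.50 = 3.6115.
%ΔEPS = DCL × %ΔSales = 3.6115 × +16.2% = +58.5%.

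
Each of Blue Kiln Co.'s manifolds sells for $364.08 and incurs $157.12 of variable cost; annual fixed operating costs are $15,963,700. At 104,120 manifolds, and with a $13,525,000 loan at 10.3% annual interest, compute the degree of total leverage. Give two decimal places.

Total contribution margin = 104,120 × $206.96 = $21,548,675.20.
EBIT = $21,548,675.20 − $15,963,700 = $5,584,975.20. Interest = $1,393,075.00, so EBIT − I = $4,191,900.20.
Degree of total leverage = total CM / (EBIT − interest) = $21,548,675.20 / $4,191,900.20 = 5.1406.

5.14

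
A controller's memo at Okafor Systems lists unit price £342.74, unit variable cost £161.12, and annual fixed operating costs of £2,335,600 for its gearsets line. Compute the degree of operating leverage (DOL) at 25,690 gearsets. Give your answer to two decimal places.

At 25,690 units, contribution = 25,690 × £181.62 = £4,665,817.80.
EBIT = £4,665,817.80 − £2,335,600 = £2,330,217.80.
DOL = contribution ÷ EBIT = £4,665,817.80 ÷ £2,330,217.80 = 2.0023.

2.00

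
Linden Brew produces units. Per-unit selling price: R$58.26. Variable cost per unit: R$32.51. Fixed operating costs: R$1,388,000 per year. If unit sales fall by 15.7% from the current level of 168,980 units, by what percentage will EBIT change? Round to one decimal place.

-23.1%

Contribution at this volume is 168,980 × R$25.75 = R$4,351,235.00.
Subtracting fixed costs: EBIT = R$4,351,235.00 − R$1,388,000 = R$2,963,235.00.
So DOL = total CM / EBIT = R$4,351,235.00 / R$2,963,235.00 = 1.4684.
Operating income changes by 1.4684 × -15.7% = -23.1%.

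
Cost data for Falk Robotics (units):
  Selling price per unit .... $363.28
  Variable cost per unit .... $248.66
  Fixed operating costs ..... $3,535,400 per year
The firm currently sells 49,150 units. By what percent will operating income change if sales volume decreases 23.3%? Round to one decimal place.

At 49,150 units, contribution = 49,150 × $114.62 = $5,633,573.00.
EBIT = $5,633,573.00 − $3,535,400 = $2,098,173.00.
DOL = contribution ÷ EBIT = $5,633,573.00 ÷ $2,098,173.00 = 2.6850.
So EBIT moves 2.6850 × (-23.3%) = -62.6%.

-62.6%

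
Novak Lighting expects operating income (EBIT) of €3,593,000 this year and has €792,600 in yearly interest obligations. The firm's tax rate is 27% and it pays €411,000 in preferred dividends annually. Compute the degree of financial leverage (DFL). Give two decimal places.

1.61

Annual interest charges come to €792,600.00.
Preferred dividends grossed up pre-tax: €411,000 / (1 − 0.27) = €563,013.70.
DFL = EBIT ÷ [EBIT − I − D_p/(1−t)] = €3,593,000 ÷ [€3,593,000 − €792,600.00 − €563,013.70] = €3,593,000 ÷ €2,237,386.30 = 1.6059.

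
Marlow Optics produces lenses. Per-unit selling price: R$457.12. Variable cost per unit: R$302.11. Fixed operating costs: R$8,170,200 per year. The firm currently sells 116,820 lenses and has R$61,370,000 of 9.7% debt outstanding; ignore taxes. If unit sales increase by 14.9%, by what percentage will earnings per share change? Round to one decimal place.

+67.7%

Total contribution margin = 116,820 × R$155.01 = R$18,108,268.20.
EBIT = R$18,108,268.20 − R$8,170,200 = R$9,938,068.20.
Interest = R$5,952,890.00, so EBIT − I = R$3,985,178.20.
DCL = total CM / (EBIT − I) = R$18,108,268.20 / R$3,985,178.20 = 4.5439.
EPS therefore changes by 4.5439 × (+14.9%) = +67.7%.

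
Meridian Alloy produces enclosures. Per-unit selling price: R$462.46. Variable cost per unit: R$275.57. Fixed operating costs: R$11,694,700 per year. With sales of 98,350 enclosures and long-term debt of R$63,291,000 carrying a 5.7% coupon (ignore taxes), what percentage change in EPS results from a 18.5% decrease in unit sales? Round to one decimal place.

Contribution at this volume is 98,350 × R$186.89 = R$18,380,631.50.
Operating income = contribution − fixed costs = R$18,380,631.50 − R$11,694,700 = R$6,685,931.50.
After interest of R$3,607,587.00, pre-tax earnings = R$3,078,344.50.
DCL = total CM / (EBIT − I) = R$18,380,631.50 / R$3,078,344.50 = 5.9709.
%ΔEPS = DCL × %ΔSales = 5.9709 × -18.5% = -110.5%.

-110.5%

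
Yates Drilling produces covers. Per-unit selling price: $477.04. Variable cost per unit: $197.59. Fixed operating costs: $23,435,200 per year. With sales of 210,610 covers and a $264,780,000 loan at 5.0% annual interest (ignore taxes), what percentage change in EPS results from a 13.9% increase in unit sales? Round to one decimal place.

+36.9%

Contribution at this volume is 210,610 × $279.45 = $58,854,964.50.
EBIT = $58,854,964.50 − $23,435,200 = $35,419,764.50.
After interest of $13,239,000.00, pre-tax earnings = $22,180,764.50.
Degree of combined leverage = contribution ÷ (EBIT − I) = $58,854,964.50 ÷ $22,180,764.50 = 2.6534.
EPS therefore changes by 2.6534 × (+13.9%) = +36.9%.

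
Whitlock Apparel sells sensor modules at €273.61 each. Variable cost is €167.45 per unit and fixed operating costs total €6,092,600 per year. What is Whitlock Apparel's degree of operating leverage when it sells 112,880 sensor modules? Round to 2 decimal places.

At 112,880 units, contribution = 112,880 × €106.16 = €11,983,340.80.
EBIT = €11,983,340.80 − €6,092,600 = €5,890,740.80.
DOL = contribution ÷ EBIT = €11,983,340.80 ÷ €5,890,740.80 = 2.0343.

2.03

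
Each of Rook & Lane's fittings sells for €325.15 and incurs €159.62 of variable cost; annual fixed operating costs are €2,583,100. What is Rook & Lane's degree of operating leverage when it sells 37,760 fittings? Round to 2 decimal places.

1.70

Contribution at this volume is 37,760 × €165.53 = €6,250,412.80.
Subtracting fixed costs: EBIT = €6,250,412.80 − €2,583,100 = €3,667,312.80.
So DOL = total CM / EBIT = €6,250,412.80 / €3,667,312.80 = 1.7044.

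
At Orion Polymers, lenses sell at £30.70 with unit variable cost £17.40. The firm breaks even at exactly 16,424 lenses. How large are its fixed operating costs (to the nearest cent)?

Unit CM = price − variable cost = £30.70 − £17.40 = £13.30.
Fixed costs = break-even units × CM = 16,424 × £13.30 = £218,439.20.

£218,439.20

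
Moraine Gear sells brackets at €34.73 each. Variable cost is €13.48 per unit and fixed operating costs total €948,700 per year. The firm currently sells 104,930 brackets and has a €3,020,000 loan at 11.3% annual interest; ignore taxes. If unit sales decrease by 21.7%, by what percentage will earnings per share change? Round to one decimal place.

-51.5%

At 104,930 units, contribution = 104,930 × €21.25 = €2,229,762.50.
Subtracting fixed costs: EBIT = €2,229,762.50 − €948,700 = €1,281,062.50.
After interest of €341,260.00, pre-tax earnings = €939,802.50.
DCL = total CM / (EBIT − I) = €2,229,762.50 / €939,802.50 = 2.3726.
%ΔEPS = DCL × %ΔSales = 2.3726 × -21.7% = -51.5%.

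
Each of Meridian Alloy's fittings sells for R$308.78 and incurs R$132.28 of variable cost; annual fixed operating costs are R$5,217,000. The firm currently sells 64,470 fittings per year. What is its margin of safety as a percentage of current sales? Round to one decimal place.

Unit CM = price − variable cost = R$308.78 − R$132.28 = R$176.50. Break-even units = R$5,217,000 ÷ R$176.50 = 29,558.07; break-even revenue = 29,558.07 × R$308.78 = R$9,126,941.98.
Actual sales revenue = 64,470 × R$308.78 = R$19,907,046.60.
Margin of safety = (R$19,907,046.60 − R$9,126,941.98) ÷ R$19,907,046.60 = 54.2%.

54.2%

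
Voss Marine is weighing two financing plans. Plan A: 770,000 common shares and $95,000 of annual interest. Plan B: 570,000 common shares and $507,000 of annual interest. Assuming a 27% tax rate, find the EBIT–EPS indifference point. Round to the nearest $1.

Set EPS_A = EPS_B: (EBIT − $95,000)(1 − 0.27) ÷ 770,000 = (EBIT − $507,000)(1 − 0.27) ÷ 570,000.
Cancelling (1 − t) and cross-multiplying: 570,000·(EBIT − 95,000) = 770,000·(EBIT − 507,000).
EBIT × (770,000 − 570,000) = 507,000 × 770,000 − 95,000 × 570,000 = 336,240,000,000, so EBIT = 336,240,000,000 ÷ 200,000 = 1,681,200.00.

$1,681,200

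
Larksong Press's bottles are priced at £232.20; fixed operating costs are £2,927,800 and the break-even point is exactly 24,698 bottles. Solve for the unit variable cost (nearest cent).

At break-even, FC = Q × (P − VC), so P − VC = £2,927,800 ÷ 24,698 = £118.5440.
Variable cost per unit = £232.20 − £118.5440 = £113.66.

£113.66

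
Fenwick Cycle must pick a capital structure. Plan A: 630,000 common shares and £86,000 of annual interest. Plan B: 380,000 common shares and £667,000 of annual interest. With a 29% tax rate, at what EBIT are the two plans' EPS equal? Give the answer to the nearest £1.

Set EPS_A = EPS_B: (EBIT − £86,000)(1 − 0.29) ÷ 630,000 = (EBIT − £667,000)(1 − 0.29) ÷ 380,000.
Cancelling (1 − t) and cross-multiplying: 380,000·(EBIT − 86,000) = 630,000·(EBIT − 667,000).
EBIT × (630,000 − 380,000) = 667,000 × 630,000 − 86,000 × 380,000 = 387,530,000,000, so EBIT = 387,530,000,000 ÷ 250,000 = 1,550,120.00.

£1,550,120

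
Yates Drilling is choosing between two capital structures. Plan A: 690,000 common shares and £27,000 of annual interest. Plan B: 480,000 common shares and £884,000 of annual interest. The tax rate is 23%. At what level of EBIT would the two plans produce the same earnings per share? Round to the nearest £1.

Set EPS_A = EPS_B: (EBIT − £27,000)(1 − 0.23) ÷ 690,000 = (EBIT − £884,000)(1 − 0.23) ÷ 480,000.
Cancelling (1 − t) and cross-multiplying: 480,000·(EBIT − 27,000) = 690,000·(EBIT − 884,000).
EBIT × (690,000 − 480,000) = 884,000 × 690,000 − 27,000 × 480,000 = 597,000,000,000, so EBIT = 597,000,000,000 ÷ 210,000 = 2,842,857.14.

£2,842,857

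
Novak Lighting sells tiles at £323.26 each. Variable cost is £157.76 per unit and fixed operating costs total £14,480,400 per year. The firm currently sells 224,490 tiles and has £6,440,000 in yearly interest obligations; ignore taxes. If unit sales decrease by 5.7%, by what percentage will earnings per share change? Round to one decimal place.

-13.0%

Total contribution margin = 224,490 × £165.50 = £37,153,095.00.
EBIT = £37,153,095.00 − £14,480,400 = £22,672,695.00.
Interest = £6,440,000.00, so EBIT − I = £16,232,695.00.
DCL = total CM / (EBIT − I) = £37,153,095.00 / £16,232,695.00 = 2.2888.
%ΔEPS = DCL × %ΔSales = 2.2888 × -5.7% = -13.0%.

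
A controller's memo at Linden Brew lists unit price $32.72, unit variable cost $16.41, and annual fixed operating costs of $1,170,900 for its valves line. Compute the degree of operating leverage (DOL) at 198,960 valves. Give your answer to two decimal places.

1.56

Total contribution margin = 198,960 × $16.31 = $3,245,037.60.
Operating income = contribution − fixed costs = $3,245,037.60 − $1,170,900 = $2,074,137.60.
So DOL = total CM / EBIT = $3,245,037.60 / $2,074,137.60 = 1.5645.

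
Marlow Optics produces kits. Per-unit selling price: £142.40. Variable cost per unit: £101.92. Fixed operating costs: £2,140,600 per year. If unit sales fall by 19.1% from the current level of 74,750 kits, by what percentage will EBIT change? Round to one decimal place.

At 74,750 units, contribution = 74,750 × £40.48 = £3,025,880.00.
EBIT = £3,025,880.00 − £2,140,600 = £885,280.00.
So DOL = total CM / EBIT = £3,025,880.00 / £885,280.00 = 3.4180.
Operating income changes by 3.4180 × -19.1% = -65.3%.

-65.3%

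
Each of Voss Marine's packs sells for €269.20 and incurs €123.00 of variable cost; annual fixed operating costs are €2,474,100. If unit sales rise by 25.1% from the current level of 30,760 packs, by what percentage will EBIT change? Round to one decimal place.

+55.8%

Total contribution margin = 30,760 × €146.20 = €4,497,112.00.
Operating income = contribution − fixed costs = €4,497,112.00 − €2,474,100 = €2,023,012.00.
So DOL = total CM / EBIT = €4,497,112.00 / €2,023,012.00 = 2.2230.
%ΔEBIT = DOL × %ΔSales = 2.2230 × +25.1% = +55.8%.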